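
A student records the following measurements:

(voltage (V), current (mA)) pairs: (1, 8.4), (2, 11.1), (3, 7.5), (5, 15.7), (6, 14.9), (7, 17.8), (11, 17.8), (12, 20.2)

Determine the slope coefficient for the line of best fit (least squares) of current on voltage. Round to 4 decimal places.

1.0416

n = 8, Σx = 47, Σy = 113.4, Σxy = 783.8, Σx² = 389
Sxx = Σx² − (Σx)²/n = 389 − 276.125 = 112.875
Sxy = Σxy − (Σx)(Σy)/n = 783.8 − 666.225 = 117.575
b = Sxy/Sxx = 117.575/112.875 = 1.041639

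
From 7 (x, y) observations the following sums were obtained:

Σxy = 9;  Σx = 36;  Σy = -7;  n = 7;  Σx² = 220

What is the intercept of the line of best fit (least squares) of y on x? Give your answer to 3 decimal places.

Sxx = Σx² − (Σx)²/n = 220 − 185.142857 = 34.857143
Sxy = Σxy − (Σx)(Σy)/n = 9 − (-36) = 45
b = Sxy/Sxx = 45/34.857143 = 1.290984
a = ȳ − b·x̄ = -1 − 1.290984·5.142857 = -7.639344

-7.639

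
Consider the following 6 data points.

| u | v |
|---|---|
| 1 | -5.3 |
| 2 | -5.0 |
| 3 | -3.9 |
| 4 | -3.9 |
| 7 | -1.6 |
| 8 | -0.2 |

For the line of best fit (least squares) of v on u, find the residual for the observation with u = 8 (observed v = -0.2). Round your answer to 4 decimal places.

0.4004

n = 6, Σx = 25, Σy = -19.9, Σxy = -55.4, Σx² = 143
Sxx = Σx² − (Σx)²/n = 143 − 104.166667 = 38.833333
Sxy = Σxy − (Σx)(Σy)/n = -55.4 − (-82.916667) = 27.516667
b = Sxy/Sxx = 27.516667/38.833333 = 0.708584
a = ȳ − b·x̄ = -3.316667 − 0.708584·4.166667 = -6.269099
ŷ(8) = -6.269099 + 0.708584·8 = -0.600429
residual = y − ŷ = -0.2 − (-0.600429) = 0.400429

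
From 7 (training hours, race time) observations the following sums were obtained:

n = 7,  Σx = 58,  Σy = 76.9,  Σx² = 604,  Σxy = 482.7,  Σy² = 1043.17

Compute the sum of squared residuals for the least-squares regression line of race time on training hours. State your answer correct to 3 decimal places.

5.047

Sxx = Σx² − (Σx)²/n = 604 − 480.571429 = 123.428571
Sxy = Σxy − (Σx)(Σy)/n = 482.7 − 637.171429 = -154.471429
Syy = Σy² − (Σy)²/n = 1043.17 − 844.801429 = 198.368571
b = Sxy/Sxx = -154.471429/123.428571 = -1.251505
SSE = Syy − b·Sxy = 198.368571 − (-1.251505)·(-154.471429) = 5.046863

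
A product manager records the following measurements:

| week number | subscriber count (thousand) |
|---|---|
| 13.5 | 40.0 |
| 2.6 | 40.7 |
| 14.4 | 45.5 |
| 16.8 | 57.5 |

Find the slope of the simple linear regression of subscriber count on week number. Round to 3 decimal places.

0.794

n = 4, Σx = 47.3, Σy = 183.7, Σxy = 2267.02, Σx² = 678.61
Sxx = Σx² − (Σx)²/n = 678.61 − 559.3225 = 119.2875
Sxy = Σxy − (Σx)(Σy)/n = 2267.02 − 2172.2525 = 94.7675
b = Sxy/Sxx = 94.7675/119.2875 = 0.794446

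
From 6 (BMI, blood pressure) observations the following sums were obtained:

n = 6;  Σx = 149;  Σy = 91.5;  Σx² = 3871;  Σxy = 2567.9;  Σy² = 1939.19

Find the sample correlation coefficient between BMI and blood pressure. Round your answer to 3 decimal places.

Sxx = Σx² − (Σx)²/n = 3871 − 3700.166667 = 170.833333
Sxy = Σxy − (Σx)(Σy)/n = 2567.9 − 2272.25 = 295.65
Syy = Σy² − (Σy)²/n = 1939.19 − 1395.375 = 543.815
r = Sxy/√(Sxx·Syy) = 295.65/√(92901.729167) = 295.65/304.797850 = 0.969987

0.970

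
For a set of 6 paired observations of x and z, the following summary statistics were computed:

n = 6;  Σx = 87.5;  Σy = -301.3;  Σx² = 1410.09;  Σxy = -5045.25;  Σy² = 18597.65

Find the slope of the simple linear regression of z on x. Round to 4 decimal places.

-4.8586

Sxx = Σx² − (Σx)²/n = 1410.09 − 1276.041667 = 134.048333
Sxy = Σxy − (Σx)(Σy)/n = -5045.25 − (-4393.958333) = -651.291667
b = Sxy/Sxx = -651.291667/134.048333 = -4.858633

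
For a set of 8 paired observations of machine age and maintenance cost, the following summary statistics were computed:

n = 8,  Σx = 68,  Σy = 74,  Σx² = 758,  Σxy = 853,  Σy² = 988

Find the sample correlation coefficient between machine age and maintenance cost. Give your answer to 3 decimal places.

Sxx = Σx² − (Σx)²/n = 758 − 578 = 180
Sxy = Σxy − (Σx)(Σy)/n = 853 − 629 = 224
Syy = Σy² − (Σy)²/n = 988 − 684.5 = 303.5
r = Sxy/√(Sxx·Syy) = 224/√(54630) = 224/233.730614 = 0.958368

0.958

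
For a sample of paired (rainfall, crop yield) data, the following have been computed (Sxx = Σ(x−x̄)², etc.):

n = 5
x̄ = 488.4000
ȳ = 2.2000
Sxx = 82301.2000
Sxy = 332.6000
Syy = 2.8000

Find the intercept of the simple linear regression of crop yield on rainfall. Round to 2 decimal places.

0.23

b = Sxy/Sxx = 332.6/82301.2 = 0.004041
a = ȳ − b·x̄ = 2.2 − 0.004041·488.4 = 0.226252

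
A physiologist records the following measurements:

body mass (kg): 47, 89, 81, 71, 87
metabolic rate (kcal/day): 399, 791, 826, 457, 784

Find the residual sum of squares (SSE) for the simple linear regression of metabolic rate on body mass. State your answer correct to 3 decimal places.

37502.312

n = 5, Σx = 375, Σy = 3257, Σxy = 256713, Σx² = 29301, Σy² = 2290663
Sxx = Σx² − (Σx)²/n = 29301 − 28125 = 1176
Sxy = Σxy − (Σx)(Σy)/n = 256713 − 244275 = 12438
Syy = Σy² − (Σy)²/n = 2290663 − 2121609.8 = 169053.2
b = Sxy/Sxx = 12438/1176 = 10.576531
SSE = Syy − b·Sxy = 169053.2 − 10.576531·12438 = 37502.312245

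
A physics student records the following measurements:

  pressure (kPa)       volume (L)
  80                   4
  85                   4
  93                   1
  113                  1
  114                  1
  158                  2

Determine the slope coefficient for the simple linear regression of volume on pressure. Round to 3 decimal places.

n = 6, Σx = 643, Σy = 13, Σxy = 1296, Σx² = 73003
Sxx = Σx² − (Σx)²/n = 73003 − 68908.166667 = 4094.833333
Sxy = Σxy − (Σx)(Σy)/n = 1296 − 1393.166667 = -97.166667
b = Sxy/Sxx = -97.166667/4094.833333 = -0.023729

-0.024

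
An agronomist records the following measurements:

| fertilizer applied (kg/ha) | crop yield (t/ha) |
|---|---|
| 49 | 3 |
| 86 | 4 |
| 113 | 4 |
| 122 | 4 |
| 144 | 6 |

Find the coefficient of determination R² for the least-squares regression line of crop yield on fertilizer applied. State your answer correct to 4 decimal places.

n = 5, Σx = 514, Σy = 21, Σxy = 2295, Σx² = 58186, Σy² = 93
Sxx = Σx² − (Σx)²/n = 58186 − 52839.2 = 5346.8
Sxy = Σxy − (Σx)(Σy)/n = 2295 − 2158.8 = 136.2
Syy = Σy² − (Σy)²/n = 93 − 88.2 = 4.8
R² = Sxy²/(Sxx·Syy) = (136.2)²/(5346.8·4.8) = 0.722801

0.7228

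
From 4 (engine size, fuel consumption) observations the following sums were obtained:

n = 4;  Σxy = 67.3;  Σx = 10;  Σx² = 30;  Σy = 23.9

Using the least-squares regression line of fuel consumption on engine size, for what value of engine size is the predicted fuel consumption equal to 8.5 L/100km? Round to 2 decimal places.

4.17

Sxx = Σx² − (Σx)²/n = 30 − 25 = 5
Sxy = Σxy − (Σx)(Σy)/n = 67.3 − 59.75 = 7.55
b = Sxy/Sxx = 7.55/5 = 1.51
a = ȳ − b·x̄ = 5.975 − 1.51·2.5 = 2.2
Set a + b·x = 8.5: x = (8.5 − 2.2) / 1.51 = 4.172185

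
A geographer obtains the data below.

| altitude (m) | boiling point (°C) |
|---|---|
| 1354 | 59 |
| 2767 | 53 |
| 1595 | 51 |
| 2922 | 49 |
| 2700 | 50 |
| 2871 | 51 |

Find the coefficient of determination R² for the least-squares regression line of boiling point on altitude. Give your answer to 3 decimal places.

0.482

n = 6, Σx = 14209, Σy = 313, Σxy = 732481, Σx² = 36104355, Σy² = 16393
Sxx = Σx² − (Σx)²/n = 36104355 − 33649280.166667 = 2455074.833333
Sxy = Σxy − (Σx)(Σy)/n = 732481 − 741236.166667 = -8755.166667
Syy = Σy² − (Σy)²/n = 16393 − 16328.166667 = 64.833333
R² = Sxy²/(Sxx·Syy) = (-8755.166667)²/(2455074.833333·64.833333) = 0.481577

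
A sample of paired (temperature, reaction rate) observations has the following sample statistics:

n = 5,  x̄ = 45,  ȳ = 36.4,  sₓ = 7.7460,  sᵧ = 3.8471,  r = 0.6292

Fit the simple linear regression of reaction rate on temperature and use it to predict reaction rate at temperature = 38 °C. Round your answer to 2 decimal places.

b = r · sᵧ/sₓ = 0.6292 · 3.8471/7.746 = 0.312496
a = ȳ − b·x̄ = 36.4 − 0.312496·45 = 22.337672
ŷ(38) = a + b·38 = 22.337672 + 0.312496·38 = 34.212527

34.21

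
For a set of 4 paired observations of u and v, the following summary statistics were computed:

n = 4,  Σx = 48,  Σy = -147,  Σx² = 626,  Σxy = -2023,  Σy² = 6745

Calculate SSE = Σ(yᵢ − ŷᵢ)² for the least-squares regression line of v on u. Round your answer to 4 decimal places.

1.1300

Sxx = Σx² − (Σx)²/n = 626 − 576 = 50
Sxy = Σxy − (Σx)(Σy)/n = -2023 − (-1764) = -259
Syy = Σy² − (Σy)²/n = 6745 − 5402.25 = 1342.75
b = Sxy/Sxx = -259/50 = -5.18
SSE = Syy − b·Sxy = 1342.75 − (-5.18)·(-259) = 1.13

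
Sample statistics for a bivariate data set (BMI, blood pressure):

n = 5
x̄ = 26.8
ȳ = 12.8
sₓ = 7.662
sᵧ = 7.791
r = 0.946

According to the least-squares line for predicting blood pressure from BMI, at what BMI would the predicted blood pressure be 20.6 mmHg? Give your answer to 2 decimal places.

b = r · sᵧ/sₓ = 0.946 · 7.791/7.662 = 0.961927
a = ȳ − b·x̄ = 12.8 − 0.961927·26.8 = -12.979648
Set a + b·x = 20.6: x = (20.6 − (-12.979648)) / 0.961927 = 34.908722

34.91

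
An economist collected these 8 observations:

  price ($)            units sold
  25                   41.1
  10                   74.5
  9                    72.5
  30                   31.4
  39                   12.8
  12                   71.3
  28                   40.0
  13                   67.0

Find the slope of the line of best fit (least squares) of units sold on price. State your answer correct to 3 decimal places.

n = 8, Σx = 166, Σy = 410.6, Σxy = 6712.8, Σx² = 4324
Sxx = Σx² − (Σx)²/n = 4324 − 3444.5 = 879.5
Sxy = Σxy − (Σx)(Σy)/n = 6712.8 − 8519.95 = -1807.15
b = Sxy/Sxx = -1807.15/879.5 = -2.054747

-2.055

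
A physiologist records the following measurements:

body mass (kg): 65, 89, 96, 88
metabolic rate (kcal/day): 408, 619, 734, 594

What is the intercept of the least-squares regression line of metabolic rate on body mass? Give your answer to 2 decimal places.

-240.67

n = 4, Σx = 338, Σy = 2355, Σxy = 204347, Σx² = 29106
Sxx = Σx² − (Σx)²/n = 29106 − 28561 = 545
Sxy = Σxy − (Σx)(Σy)/n = 204347 − 198997.5 = 5349.5
b = Sxy/Sxx = 5349.5/545 = 9.815596
a = ȳ − b·x̄ = 588.75 − 9.815596·84.5 = -240.667890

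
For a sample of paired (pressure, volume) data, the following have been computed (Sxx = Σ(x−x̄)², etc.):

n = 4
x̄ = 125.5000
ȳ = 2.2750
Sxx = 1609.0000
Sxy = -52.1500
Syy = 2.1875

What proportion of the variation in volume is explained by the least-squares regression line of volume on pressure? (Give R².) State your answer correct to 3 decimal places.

0.773

R² = Sxy²/(Sxx·Syy) = (-52.15)²/(1609·2.1875) = 0.772689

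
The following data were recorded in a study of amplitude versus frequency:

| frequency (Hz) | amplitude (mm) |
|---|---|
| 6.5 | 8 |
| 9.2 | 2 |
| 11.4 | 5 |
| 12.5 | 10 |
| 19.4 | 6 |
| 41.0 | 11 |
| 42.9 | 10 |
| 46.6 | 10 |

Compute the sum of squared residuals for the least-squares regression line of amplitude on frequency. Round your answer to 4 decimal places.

n = 8, Σx = 189.5, Σy = 62, Σxy = 1714.8, Σx² = 6482.43, Σy² = 550
Sxx = Σx² − (Σx)²/n = 6482.43 − 4488.78125 = 1993.64875
Sxy = Σxy − (Σx)(Σy)/n = 1714.8 − 1468.625 = 246.175
Syy = Σy² − (Σy)²/n = 550 − 480.5 = 69.5
b = Sxy/Sxx = 246.175/1993.64875 = 0.123480
SSE = Syy − b·Sxy = 69.5 − 0.123480·246.175 = 39.102403

39.1024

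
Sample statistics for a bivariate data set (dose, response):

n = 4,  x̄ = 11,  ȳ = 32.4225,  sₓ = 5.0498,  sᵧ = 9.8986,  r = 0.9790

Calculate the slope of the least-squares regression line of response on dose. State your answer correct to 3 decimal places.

b = r · sᵧ/sₓ = 0.979 · 9.8986/5.0498 = 1.919032

1.919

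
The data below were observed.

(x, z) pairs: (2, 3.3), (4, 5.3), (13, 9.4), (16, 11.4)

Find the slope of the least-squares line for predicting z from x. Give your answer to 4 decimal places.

n = 4, Σx = 35, Σy = 29.4, Σxy = 332.4, Σx² = 445
Sxx = Σx² − (Σx)²/n = 445 − 306.25 = 138.75
Sxy = Σxy − (Σx)(Σy)/n = 332.4 − 257.25 = 75.15
b = Sxy/Sxx = 75.15/138.75 = 0.541622

0.5416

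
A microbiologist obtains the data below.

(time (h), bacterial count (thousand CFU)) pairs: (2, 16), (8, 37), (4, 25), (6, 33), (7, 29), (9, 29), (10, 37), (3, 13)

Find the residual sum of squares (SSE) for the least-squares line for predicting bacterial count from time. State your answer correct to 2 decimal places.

141.87

n = 8, Σx = 49, Σy = 219, Σxy = 1499, Σx² = 359, Σy² = 6559
Sxx = Σx² − (Σx)²/n = 359 − 300.125 = 58.875
Sxy = Σxy − (Σx)(Σy)/n = 1499 − 1341.375 = 157.625
Syy = Σy² − (Σy)²/n = 6559 − 5995.125 = 563.875
b = Sxy/Sxx = 157.625/58.875 = 2.677282
SSE = Syy − b·Sxy = 563.875 − 2.677282·157.625 = 141.868365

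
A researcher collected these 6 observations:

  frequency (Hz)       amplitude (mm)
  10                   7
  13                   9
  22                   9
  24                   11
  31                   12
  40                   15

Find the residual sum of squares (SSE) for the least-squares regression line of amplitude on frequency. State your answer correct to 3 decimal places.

n = 6, Σx = 140, Σy = 63, Σxy = 1621, Σx² = 3890, Σy² = 701
Sxx = Σx² − (Σx)²/n = 3890 − 3266.666667 = 623.333333
Sxy = Σxy − (Σx)(Σy)/n = 1621 − 1470 = 151
Syy = Σy² − (Σy)²/n = 701 − 661.5 = 39.5
b = Sxy/Sxx = 151/623.333333 = 0.242246
SSE = Syy − b·Sxy = 39.5 − 0.242246·151 = 2.920856

2.921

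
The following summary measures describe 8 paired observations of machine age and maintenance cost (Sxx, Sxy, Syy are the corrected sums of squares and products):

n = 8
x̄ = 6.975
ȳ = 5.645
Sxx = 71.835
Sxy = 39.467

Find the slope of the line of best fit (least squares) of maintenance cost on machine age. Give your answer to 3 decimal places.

b = Sxy/Sxx = 39.467/71.835 = 0.549412

0.549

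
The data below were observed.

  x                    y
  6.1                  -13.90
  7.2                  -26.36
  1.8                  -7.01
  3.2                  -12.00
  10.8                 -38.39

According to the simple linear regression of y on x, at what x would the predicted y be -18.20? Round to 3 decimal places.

5.434

n = 5, Σx = 29.1, Σy = -97.66, Σxy = -740.212, Σx² = 219.17
Sxx = Σx² − (Σx)²/n = 219.17 − 169.362 = 49.808
Sxy = Σxy − (Σx)(Σy)/n = -740.212 − (-568.3812) = -171.8308
b = Sxy/Sxx = -171.8308/49.808 = -3.449863
a = ȳ − b·x̄ = -19.532 − (-3.449863)·5.82 = 0.546205
Set a + b·x = -18.20: x = (-18.20 − 0.546205) / (-3.449863) = 5.433898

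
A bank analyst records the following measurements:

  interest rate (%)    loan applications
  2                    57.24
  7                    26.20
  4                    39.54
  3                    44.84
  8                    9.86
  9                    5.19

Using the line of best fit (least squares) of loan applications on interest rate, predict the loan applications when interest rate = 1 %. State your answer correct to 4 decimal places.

61.8845

n = 6, Σx = 33, Σy = 182.87, Σxy = 716.15, Σx² = 223
Sxx = Σx² − (Σx)²/n = 223 − 181.5 = 41.5
Sxy = Σxy − (Σx)(Σy)/n = 716.15 − 1005.785 = -289.635
b = Sxy/Sxx = -289.635/41.5 = -6.979157
a = ȳ − b·x̄ = 30.478333 − (-6.979157)·5.5 = 68.863695
ŷ(1) = a + b·1 = 68.863695 + (-6.979157)·1 = 61.884538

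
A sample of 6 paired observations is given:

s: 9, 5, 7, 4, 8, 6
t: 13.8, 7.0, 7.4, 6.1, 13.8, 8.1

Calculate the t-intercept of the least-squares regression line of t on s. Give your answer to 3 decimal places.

n = 6, Σx = 39, Σy = 56.2, Σxy = 394.4, Σx² = 271
Sxx = Σx² − (Σx)²/n = 271 − 253.5 = 17.5
Sxy = Σxy − (Σx)(Σy)/n = 394.4 − 365.3 = 29.1
b = Sxy/Sxx = 29.1/17.5 = 1.662857
a = ȳ − b·x̄ = 9.366667 − 1.662857·6.5 = -1.441905

-1.442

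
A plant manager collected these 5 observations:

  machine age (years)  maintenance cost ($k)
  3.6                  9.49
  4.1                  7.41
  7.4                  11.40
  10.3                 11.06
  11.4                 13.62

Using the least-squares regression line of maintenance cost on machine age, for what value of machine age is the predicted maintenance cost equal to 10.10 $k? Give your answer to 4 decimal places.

n = 5, Σx = 36.8, Σy = 52.98, Σxy = 418.091, Σx² = 320.58
Sxx = Σx² − (Σx)²/n = 320.58 − 270.848 = 49.732
Sxy = Σxy − (Σx)(Σy)/n = 418.091 − 389.9328 = 28.1582
b = Sxy/Sxx = 28.1582/49.732 = 0.566199
a = ȳ − b·x̄ = 10.596 − 0.566199·7.36 = 6.428777
Set a + b·x = 10.10: x = (10.10 − 6.428777) / 0.566199 = 6.483983

6.4840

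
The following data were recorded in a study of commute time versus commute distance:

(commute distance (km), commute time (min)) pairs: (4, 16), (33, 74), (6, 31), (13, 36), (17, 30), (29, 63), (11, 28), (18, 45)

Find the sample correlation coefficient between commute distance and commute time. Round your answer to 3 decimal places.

n = 8, Σx = 131, Σy = 323, Σxy = 6615, Σx² = 2885, Σy² = 15667
Sxx = Σx² − (Σx)²/n = 2885 − 2145.125 = 739.875
Sxy = Σxy − (Σx)(Σy)/n = 6615 − 5289.125 = 1325.875
Syy = Σy² − (Σy)²/n = 15667 − 13041.125 = 2625.875
r = Sxy/√(Sxx·Syy) = 1325.875/√(1942819.265625) = 1325.875/1393.850518 = 0.951232

0.951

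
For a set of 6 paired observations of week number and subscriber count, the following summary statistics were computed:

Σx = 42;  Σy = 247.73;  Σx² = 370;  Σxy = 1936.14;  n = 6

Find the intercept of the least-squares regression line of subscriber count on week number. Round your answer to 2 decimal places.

22.68

Sxx = Σx² − (Σx)²/n = 370 − 294 = 76
Sxy = Σxy − (Σx)(Σy)/n = 1936.14 − 1734.11 = 202.03
b = Sxy/Sxx = 202.03/76 = 2.658289
a = ȳ − b·x̄ = 41.288333 − 2.658289·7 = 22.680307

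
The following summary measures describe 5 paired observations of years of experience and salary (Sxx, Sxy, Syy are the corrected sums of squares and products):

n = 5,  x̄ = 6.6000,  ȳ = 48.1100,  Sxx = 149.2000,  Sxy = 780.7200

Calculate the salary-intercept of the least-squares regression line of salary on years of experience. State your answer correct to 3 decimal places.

b = Sxy/Sxx = 780.72/149.2 = 5.232708
a = ȳ − b·x̄ = 48.11 − 5.232708·6.6 = 13.574129

13.574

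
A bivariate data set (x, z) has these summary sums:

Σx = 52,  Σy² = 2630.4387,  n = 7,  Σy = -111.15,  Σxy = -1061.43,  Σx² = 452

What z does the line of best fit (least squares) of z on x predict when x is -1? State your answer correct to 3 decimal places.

Sxx = Σx² − (Σx)²/n = 452 − 386.285714 = 65.714286
Sxy = Σxy − (Σx)(Σy)/n = -1061.43 − (-825.685714) = -235.744286
b = Sxy/Sxx = -235.744286/65.714286 = -3.587413
a = ȳ − b·x̄ = -15.878571 − (-3.587413)·7.428571 = 10.770783
ŷ(-1) = a + b·-1 = 10.770783 + (-3.587413)·(-1) = 14.358196

14.358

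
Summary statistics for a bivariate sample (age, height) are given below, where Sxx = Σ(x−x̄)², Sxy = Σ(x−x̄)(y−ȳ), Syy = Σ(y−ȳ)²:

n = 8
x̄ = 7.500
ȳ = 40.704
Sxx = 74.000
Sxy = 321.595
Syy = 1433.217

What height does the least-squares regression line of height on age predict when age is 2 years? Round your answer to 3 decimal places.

b = Sxy/Sxx = 321.595/74 = 4.345878
a = ȳ − b·x̄ = 40.704 − 4.345878·7.5 = 8.109912
ŷ(2) = a + b·2 = 8.109912 + 4.345878·2 = 16.801669

16.802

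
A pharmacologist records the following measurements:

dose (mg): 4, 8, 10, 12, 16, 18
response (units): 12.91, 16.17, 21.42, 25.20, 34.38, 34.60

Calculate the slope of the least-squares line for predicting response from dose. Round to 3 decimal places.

1.731

n = 6, Σx = 68, Σy = 144.68, Σxy = 1870.48, Σx² = 904
Sxx = Σx² − (Σx)²/n = 904 − 770.666667 = 133.333333
Sxy = Σxy − (Σx)(Σy)/n = 1870.48 − 1639.706667 = 230.773333
b = Sxy/Sxx = 230.773333/133.333333 = 1.7308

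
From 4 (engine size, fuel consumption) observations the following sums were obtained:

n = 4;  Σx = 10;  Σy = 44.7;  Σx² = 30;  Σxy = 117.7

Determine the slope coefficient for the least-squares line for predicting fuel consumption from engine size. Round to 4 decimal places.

1.1900

Sxx = Σx² − (Σx)²/n = 30 − 25 = 5
Sxy = Σxy − (Σx)(Σy)/n = 117.7 − 111.75 = 5.95
b = Sxy/Sxx = 5.95/5 = 1.19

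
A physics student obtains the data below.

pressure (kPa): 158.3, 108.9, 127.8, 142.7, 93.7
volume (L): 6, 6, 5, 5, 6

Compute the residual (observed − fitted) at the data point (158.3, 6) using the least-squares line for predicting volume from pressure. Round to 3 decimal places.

0.616

n = 5, Σx = 631.4, Σy = 28, Σxy = 3517.9, Σx² = 82393.92
Sxx = Σx² − (Σx)²/n = 82393.92 − 79733.192 = 2660.728
Sxy = Σxy − (Σx)(Σy)/n = 3517.9 − 3535.84 = -17.94
b = Sxy/Sxx = -17.94/2660.728 = -0.006743
a = ȳ − b·x̄ = 5.6 − (-0.006743)·126.28 = 6.451445
ŷ(158.3) = 6.451445 + (-0.006743)·158.3 = 5.384105
residual = y − ŷ = 6 − 5.384105 = 0.615895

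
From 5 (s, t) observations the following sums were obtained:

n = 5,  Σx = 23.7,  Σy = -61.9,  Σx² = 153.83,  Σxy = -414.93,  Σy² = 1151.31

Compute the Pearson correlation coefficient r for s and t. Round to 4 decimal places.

-0.9615

Sxx = Σx² − (Σx)²/n = 153.83 − 112.338 = 41.492
Sxy = Σxy − (Σx)(Σy)/n = -414.93 − (-293.406) = -121.524
Syy = Σy² − (Σy)²/n = 1151.31 − 766.322 = 384.988
r = Sxy/√(Sxx·Syy) = -121.524/√(15973.922096) = -121.524/126.387982 = -0.961515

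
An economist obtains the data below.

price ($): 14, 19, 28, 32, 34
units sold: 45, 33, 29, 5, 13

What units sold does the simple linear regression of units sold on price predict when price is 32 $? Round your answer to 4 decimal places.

n = 5, Σx = 127, Σy = 125, Σxy = 2671, Σx² = 3521
Sxx = Σx² − (Σx)²/n = 3521 − 3225.8 = 295.2
Sxy = Σxy − (Σx)(Σy)/n = 2671 − 3175 = -504
b = Sxy/Sxx = -504/295.2 = -1.707317
a = ȳ − b·x̄ = 25 − (-1.707317)·25.4 = 68.365854
ŷ(32) = a + b·32 = 68.365854 + (-1.707317)·32 = 13.731707

13.7317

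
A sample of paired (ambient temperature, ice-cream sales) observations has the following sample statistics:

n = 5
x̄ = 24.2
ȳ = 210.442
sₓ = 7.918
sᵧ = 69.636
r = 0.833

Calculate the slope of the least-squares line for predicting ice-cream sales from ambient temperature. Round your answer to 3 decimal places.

b = r · sᵧ/sₓ = 0.833 · 69.636/7.918 = 7.325939

7.326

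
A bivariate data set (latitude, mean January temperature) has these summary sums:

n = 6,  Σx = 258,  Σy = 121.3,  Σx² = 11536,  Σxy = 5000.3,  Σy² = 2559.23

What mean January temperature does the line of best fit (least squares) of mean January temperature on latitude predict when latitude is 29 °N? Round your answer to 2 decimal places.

27.05

Sxx = Σx² − (Σx)²/n = 11536 − 11094 = 442
Sxy = Σxy − (Σx)(Σy)/n = 5000.3 − 5215.9 = -215.6
b = Sxy/Sxx = -215.6/442 = -0.487783
a = ȳ − b·x̄ = 20.216667 − (-0.487783)·43 = 41.191327
ŷ(29) = a + b·29 = 41.191327 + (-0.487783)·29 = 27.045626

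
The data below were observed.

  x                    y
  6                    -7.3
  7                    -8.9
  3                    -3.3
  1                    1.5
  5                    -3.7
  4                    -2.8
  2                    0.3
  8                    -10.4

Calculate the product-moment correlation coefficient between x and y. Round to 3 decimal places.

n = 8, Σx = 36, Σy = -34.6, Σxy = -226.8, Σx² = 204, Σy² = 275.42
Sxx = Σx² − (Σx)²/n = 204 − 162 = 42
Sxy = Σxy − (Σx)(Σy)/n = -226.8 − (-155.7) = -71.1
Syy = Σy² − (Σy)²/n = 275.42 − 149.645 = 125.775
r = Sxy/√(Sxx·Syy) = -71.1/√(5282.55) = -71.1/72.681153 = -0.978245

-0.978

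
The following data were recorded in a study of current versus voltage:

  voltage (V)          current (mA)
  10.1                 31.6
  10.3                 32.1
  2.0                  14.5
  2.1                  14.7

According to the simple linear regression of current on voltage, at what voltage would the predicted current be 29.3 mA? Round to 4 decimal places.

8.9951

n = 4, Σx = 24.5, Σy = 92.9, Σxy = 709.66, Σx² = 216.51
Sxx = Σx² − (Σx)²/n = 216.51 − 150.0625 = 66.4475
Sxy = Σxy − (Σx)(Σy)/n = 709.66 − 569.0125 = 140.6475
b = Sxy/Sxx = 140.6475/66.4475 = 2.116671
a = ȳ − b·x̄ = 23.225 − 2.116671·6.125 = 10.260390
Set a + b·x = 29.3: x = (29.3 − 10.260390) / 2.116671 = 8.995073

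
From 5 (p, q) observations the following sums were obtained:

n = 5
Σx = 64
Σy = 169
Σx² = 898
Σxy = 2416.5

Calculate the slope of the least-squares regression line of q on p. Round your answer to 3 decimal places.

Sxx = Σx² − (Σx)²/n = 898 − 819.2 = 78.8
Sxy = Σxy − (Σx)(Σy)/n = 2416.5 − 2163.2 = 253.3
b = Sxy/Sxx = 253.3/78.8 = 3.214467

3.214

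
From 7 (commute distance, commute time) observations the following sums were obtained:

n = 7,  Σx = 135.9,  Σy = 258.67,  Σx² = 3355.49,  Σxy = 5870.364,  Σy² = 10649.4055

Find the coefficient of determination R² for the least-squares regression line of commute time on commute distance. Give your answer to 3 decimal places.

0.920

Sxx = Σx² − (Σx)²/n = 3355.49 − 2638.401429 = 717.088571
Sxy = Σxy − (Σx)(Σy)/n = 5870.364 − 5021.893286 = 848.470714
Syy = Σy² − (Σy)²/n = 10649.4055 − 9558.595557 = 1090.809943
R² = Sxy²/(Sxx·Syy) = (848.470714)²/(717.088571·1090.809943) = 0.920347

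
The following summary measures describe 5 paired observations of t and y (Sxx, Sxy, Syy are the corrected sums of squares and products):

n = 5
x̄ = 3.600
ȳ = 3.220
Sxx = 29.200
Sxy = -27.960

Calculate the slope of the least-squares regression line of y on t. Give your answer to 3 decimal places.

-0.958

b = Sxy/Sxx = -27.96/29.2 = -0.957534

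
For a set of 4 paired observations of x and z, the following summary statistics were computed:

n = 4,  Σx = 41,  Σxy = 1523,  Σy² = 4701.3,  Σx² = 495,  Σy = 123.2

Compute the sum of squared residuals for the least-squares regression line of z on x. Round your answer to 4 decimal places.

Sxx = Σx² − (Σx)²/n = 495 − 420.25 = 74.75
Sxy = Σxy − (Σx)(Σy)/n = 1523 − 1262.8 = 260.2
Syy = Σy² − (Σy)²/n = 4701.3 − 3794.56 = 906.74
b = Sxy/Sxx = 260.2/74.75 = 3.480936
SSE = Syy − b·Sxy = 906.74 − 3.480936·260.2 = 1.000334

1.0003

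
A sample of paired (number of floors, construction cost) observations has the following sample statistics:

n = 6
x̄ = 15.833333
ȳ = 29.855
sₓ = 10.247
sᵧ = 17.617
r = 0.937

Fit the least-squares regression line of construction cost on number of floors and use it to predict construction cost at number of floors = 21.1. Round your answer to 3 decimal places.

b = r · sᵧ/sₓ = 0.937 · 17.617/10.247 = 1.610923
a = ȳ − b·x̄ = 29.855 − 1.610923·15.833333 = 4.348718
ŷ(21.1) = a + b·21.1 = 4.348718 + 1.610923·21.1 = 38.339196

38.339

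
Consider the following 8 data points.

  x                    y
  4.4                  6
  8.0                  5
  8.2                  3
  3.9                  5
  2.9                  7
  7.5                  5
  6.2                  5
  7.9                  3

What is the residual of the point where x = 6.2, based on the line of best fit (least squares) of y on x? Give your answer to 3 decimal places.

n = 8, Σx = 49, Σy = 39, Σxy = 223, Σx² = 331.32
Sxx = Σx² − (Σx)²/n = 331.32 − 300.125 = 31.195
Sxy = Σxy − (Σx)(Σy)/n = 223 − 238.875 = -15.875
b = Sxy/Sxx = -15.875/31.195 = -0.508896
a = ȳ − b·x̄ = 4.875 − (-0.508896)·6.125 = 7.991986
ŷ(6.2) = 7.991986 + (-0.508896)·6.2 = 4.836833
residual = y − ŷ = 5 − 4.836833 = 0.163167

0.163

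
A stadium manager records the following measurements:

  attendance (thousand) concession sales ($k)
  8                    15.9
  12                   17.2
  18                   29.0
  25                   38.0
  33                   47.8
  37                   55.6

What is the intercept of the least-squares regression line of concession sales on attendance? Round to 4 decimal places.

n = 6, Σx = 133, Σy = 203.5, Σxy = 5440.2, Σx² = 3615
Sxx = Σx² − (Σx)²/n = 3615 − 2948.166667 = 666.833333
Sxy = Σxy − (Σx)(Σy)/n = 5440.2 − 4510.916667 = 929.283333
b = Sxy/Sxx = 929.283333/666.833333 = 1.393577
a = ȳ − b·x̄ = 33.916667 − 1.393577·22.166667 = 3.025719

3.0257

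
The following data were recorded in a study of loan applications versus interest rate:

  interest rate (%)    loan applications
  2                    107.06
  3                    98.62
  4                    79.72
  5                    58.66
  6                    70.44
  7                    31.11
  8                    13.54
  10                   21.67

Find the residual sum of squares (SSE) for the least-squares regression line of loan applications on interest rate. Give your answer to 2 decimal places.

n = 8, Σx = 45, Σy = 480.82, Σxy = 2087.59, Σx² = 303, Σy² = 37566.5682
Sxx = Σx² − (Σx)²/n = 303 − 253.125 = 49.875
Sxy = Σxy − (Σx)(Σy)/n = 2087.59 − 2704.6125 = -617.0225
Syy = Σy² − (Σy)²/n = 37566.5682 − 28898.48405 = 8668.08415
b = Sxy/Sxx = -617.0225/49.875 = -12.371378
SSE = Syy − b·Sxy = 8668.08415 − (-12.371378)·(-617.0225) = 1034.665293

1034.67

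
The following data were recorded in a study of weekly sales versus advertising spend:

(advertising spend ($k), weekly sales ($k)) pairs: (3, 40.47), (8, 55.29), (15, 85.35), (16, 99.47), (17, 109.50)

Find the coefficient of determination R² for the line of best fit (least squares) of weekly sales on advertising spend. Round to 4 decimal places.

n = 5, Σx = 59, Σy = 390.08, Σxy = 5297, Σx² = 843, Σy² = 33863.9584
Sxx = Σx² − (Σx)²/n = 843 − 696.2 = 146.8
Sxy = Σxy − (Σx)(Σy)/n = 5297 − 4602.944 = 694.056
Syy = Σy² − (Σy)²/n = 33863.9584 − 30432.48128 = 3431.47712
R² = Sxy²/(Sxx·Syy) = (694.056)²/(146.8·3431.47712) = 0.956273

0.9563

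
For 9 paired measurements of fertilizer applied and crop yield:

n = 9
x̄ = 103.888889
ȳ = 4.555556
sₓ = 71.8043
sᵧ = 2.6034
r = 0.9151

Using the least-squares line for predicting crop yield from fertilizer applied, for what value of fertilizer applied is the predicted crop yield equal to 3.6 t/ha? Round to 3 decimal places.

b = r · sᵧ/sₓ = 0.9151 · 2.6034/71.8043 = 0.033179
a = ȳ − b·x̄ = 4.555556 − 0.033179·103.888889 = 1.108661
Set a + b·x = 3.6: x = (3.6 − 1.108661) / 0.033179 = 75.088580

75.089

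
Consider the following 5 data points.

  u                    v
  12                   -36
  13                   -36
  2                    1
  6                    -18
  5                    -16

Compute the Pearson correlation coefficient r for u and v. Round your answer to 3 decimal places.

-0.980

n = 5, Σx = 38, Σy = -105, Σxy = -1086, Σx² = 378, Σy² = 3173
Sxx = Σx² − (Σx)²/n = 378 − 288.8 = 89.2
Sxy = Σxy − (Σx)(Σy)/n = -1086 − (-798) = -288
Syy = Σy² − (Σy)²/n = 3173 − 2205 = 968
r = Sxy/√(Sxx·Syy) = -288/√(86345.6) = -288/293.846218 = -0.980104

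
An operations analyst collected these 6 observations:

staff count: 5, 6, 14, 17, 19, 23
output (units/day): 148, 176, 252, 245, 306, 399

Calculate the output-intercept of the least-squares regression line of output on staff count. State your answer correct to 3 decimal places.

86.549

n = 6, Σx = 84, Σy = 1526, Σxy = 24480, Σx² = 1436
Sxx = Σx² − (Σx)²/n = 1436 − 1176 = 260
Sxy = Σxy − (Σx)(Σy)/n = 24480 − 21364 = 3116
b = Sxy/Sxx = 3116/260 = 11.984615
a = ȳ − b·x̄ = 254.333333 − 11.984615·14 = 86.548718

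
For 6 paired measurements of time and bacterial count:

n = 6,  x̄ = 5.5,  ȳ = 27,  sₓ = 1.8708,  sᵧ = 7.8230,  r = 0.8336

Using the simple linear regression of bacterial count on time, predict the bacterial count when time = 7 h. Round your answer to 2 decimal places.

b = r · sᵧ/sₓ = 0.8336 · 7.823/1.8708 = 3.485810
a = ȳ − b·x̄ = 27 − 3.485810·5.5 = 7.828047
ŷ(7) = a + b·7 = 7.828047 + 3.485810·7 = 32.228715

32.23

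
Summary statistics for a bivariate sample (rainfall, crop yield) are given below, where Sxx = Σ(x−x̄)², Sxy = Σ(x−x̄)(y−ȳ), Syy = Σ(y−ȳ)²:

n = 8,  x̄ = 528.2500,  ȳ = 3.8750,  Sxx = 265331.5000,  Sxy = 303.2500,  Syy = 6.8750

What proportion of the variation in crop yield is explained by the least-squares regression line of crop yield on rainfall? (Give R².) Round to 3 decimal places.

0.050

R² = Sxy²/(Sxx·Syy) = (303.25)²/(265331.5·6.875) = 0.050413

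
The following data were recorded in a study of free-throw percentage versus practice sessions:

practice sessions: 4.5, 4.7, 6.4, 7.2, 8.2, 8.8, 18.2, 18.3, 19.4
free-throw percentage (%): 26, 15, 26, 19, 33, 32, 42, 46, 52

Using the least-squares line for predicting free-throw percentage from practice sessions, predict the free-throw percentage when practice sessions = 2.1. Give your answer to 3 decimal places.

n = 9, Σx = 95.7, Σy = 291, Σxy = 3657.9, Σx² = 1322.31
Sxx = Σx² − (Σx)²/n = 1322.31 − 1017.61 = 304.7
Sxy = Σxy − (Σx)(Σy)/n = 3657.9 − 3094.3 = 563.6
b = Sxy/Sxx = 563.6/304.7 = 1.849688
a = ȳ − b·x̄ = 32.333333 − 1.849688·10.633333 = 12.664982
ŷ(2.1) = a + b·2.1 = 12.664982 + 1.849688·2.1 = 16.549327

16.549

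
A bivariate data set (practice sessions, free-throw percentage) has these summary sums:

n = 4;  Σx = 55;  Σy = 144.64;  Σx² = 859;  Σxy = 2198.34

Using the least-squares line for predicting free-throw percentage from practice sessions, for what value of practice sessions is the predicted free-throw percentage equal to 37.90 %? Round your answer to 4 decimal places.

Sxx = Σx² − (Σx)²/n = 859 − 756.25 = 102.75
Sxy = Σxy − (Σx)(Σy)/n = 2198.34 − 1988.8 = 209.54
b = Sxy/Sxx = 209.54/102.75 = 2.039319
a = ȳ − b·x̄ = 36.16 − 2.039319·13.75 = 8.119367
Set a + b·x = 37.90: x = (37.90 − 8.119367) / 2.039319 = 14.603226

14.6032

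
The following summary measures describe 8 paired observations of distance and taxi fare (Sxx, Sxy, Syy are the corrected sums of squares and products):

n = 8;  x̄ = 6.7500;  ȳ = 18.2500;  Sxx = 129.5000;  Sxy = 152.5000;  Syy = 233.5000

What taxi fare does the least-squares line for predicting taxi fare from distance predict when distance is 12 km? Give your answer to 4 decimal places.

24.4324

b = Sxy/Sxx = 152.5/129.5 = 1.177606
a = ȳ − b·x̄ = 18.25 − 1.177606·6.75 = 10.301158
ŷ(12) = a + b·12 = 10.301158 + 1.177606·12 = 24.432432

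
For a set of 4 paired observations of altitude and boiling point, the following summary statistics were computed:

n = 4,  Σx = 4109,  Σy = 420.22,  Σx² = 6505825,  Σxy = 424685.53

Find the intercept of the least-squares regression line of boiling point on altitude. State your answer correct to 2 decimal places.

Sxx = Σx² − (Σx)²/n = 6505825 − 4220970.25 = 2284854.75
Sxy = Σxy − (Σx)(Σy)/n = 424685.53 − 431670.995 = -6985.465
b = Sxy/Sxx = -6985.465/2284854.75 = -0.003057
a = ȳ − b·x̄ = 105.055 − (-0.003057)·1027.25 = 108.195602

108.20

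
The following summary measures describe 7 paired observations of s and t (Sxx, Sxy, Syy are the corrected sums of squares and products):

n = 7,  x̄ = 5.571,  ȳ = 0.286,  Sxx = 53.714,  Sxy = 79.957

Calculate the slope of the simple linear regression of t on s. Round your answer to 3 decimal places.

b = Sxy/Sxx = 79.957/53.714 = 1.488569

1.489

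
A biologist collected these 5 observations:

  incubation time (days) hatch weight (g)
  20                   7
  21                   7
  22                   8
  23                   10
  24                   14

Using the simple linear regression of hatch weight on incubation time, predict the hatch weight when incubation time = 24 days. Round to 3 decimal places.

12.600

n = 5, Σx = 110, Σy = 46, Σxy = 1029, Σx² = 2430
Sxx = Σx² − (Σx)²/n = 2430 − 2420 = 10
Sxy = Σxy − (Σx)(Σy)/n = 1029 − 1012 = 17
b = Sxy/Sxx = 17/10 = 1.7
a = ȳ − b·x̄ = 9.2 − 1.7·22 = -28.2
ŷ(24) = a + b·24 = -28.2 + 1.7·24 = 12.6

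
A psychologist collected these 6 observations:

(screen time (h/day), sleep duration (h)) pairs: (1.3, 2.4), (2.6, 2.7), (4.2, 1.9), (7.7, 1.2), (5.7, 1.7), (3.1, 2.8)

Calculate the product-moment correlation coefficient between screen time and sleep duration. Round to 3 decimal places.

-0.880

n = 6, Σx = 24.6, Σy = 12.7, Σxy = 45.73, Σx² = 127.48, Σy² = 28.83
Sxx = Σx² − (Σx)²/n = 127.48 − 100.86 = 26.62
Sxy = Σxy − (Σx)(Σy)/n = 45.73 − 52.07 = -6.34
Syy = Σy² − (Σy)²/n = 28.83 − 26.881667 = 1.948333
r = Sxy/√(Sxx·Syy) = -6.34/√(51.864633) = -6.34/7.201710 = -0.880346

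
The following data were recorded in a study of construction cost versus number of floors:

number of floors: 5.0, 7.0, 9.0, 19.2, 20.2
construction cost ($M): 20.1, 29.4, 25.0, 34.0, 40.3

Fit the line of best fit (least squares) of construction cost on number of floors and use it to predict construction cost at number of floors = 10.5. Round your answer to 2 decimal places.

n = 5, Σx = 60.4, Σy = 148.8, Σxy = 1998.16, Σx² = 931.68
Sxx = Σx² − (Σx)²/n = 931.68 − 729.632 = 202.048
Sxy = Σxy − (Σx)(Σy)/n = 1998.16 − 1797.504 = 200.656
b = Sxy/Sxx = 200.656/202.048 = 0.993111
a = ȳ − b·x̄ = 29.76 − 0.993111·12.08 = 17.763225
ŷ(10.5) = a + b·10.5 = 17.763225 + 0.993111·10.5 = 28.190885

28.19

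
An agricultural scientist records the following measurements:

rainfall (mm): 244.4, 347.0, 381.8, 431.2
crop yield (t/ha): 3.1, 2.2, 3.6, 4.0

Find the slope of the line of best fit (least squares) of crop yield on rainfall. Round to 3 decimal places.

n = 4, Σx = 1404.4, Σy = 12.9, Σxy = 4620.32, Σx² = 511845.04
Sxx = Σx² − (Σx)²/n = 511845.04 − 493084.84 = 18760.2
Sxy = Σxy − (Σx)(Σy)/n = 4620.32 − 4529.19 = 91.13
b = Sxy/Sxx = 91.13/18760.2 = 0.004858

0.005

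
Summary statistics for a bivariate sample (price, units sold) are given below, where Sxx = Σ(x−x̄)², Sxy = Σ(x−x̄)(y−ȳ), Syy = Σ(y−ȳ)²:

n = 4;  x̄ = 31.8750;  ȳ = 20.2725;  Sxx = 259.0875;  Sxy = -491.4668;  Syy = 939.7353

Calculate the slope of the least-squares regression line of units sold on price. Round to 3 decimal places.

-1.897

b = Sxy/Sxx = -491.4668/259.0875 = -1.896914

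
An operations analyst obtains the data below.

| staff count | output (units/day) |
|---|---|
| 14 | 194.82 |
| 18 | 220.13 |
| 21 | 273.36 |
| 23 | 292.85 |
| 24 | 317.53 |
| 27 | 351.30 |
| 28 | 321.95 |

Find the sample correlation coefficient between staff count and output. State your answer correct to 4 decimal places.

0.9639

n = 7, Σx = 155, Σy = 1971.94, Σxy = 45286.35, Σx² = 3579, Σy² = 574787.6548
Sxx = Σx² − (Σx)²/n = 3579 − 3432.142857 = 146.857143
Sxy = Σxy − (Σx)(Σy)/n = 45286.35 − 43664.385714 = 1621.964286
Syy = Σy² − (Σy)²/n = 574787.6548 − 555506.766229 = 19280.888571
r = Sxy/√(Sxx·Syy) = 1621.964286/√(2831536.207347) = 1621.964286/1682.716912 = 0.963896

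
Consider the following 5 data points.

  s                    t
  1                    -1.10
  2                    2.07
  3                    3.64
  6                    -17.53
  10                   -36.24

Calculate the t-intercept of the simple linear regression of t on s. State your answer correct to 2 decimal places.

9.80

n = 5, Σx = 22, Σy = -49.16, Σxy = -453.62, Σx² = 150
Sxx = Σx² − (Σx)²/n = 150 − 96.8 = 53.2
Sxy = Σxy − (Σx)(Σy)/n = -453.62 − (-216.304) = -237.316
b = Sxy/Sxx = -237.316/53.2 = -4.460827
a = ȳ − b·x̄ = -9.832 − (-4.460827)·4.4 = 9.795639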